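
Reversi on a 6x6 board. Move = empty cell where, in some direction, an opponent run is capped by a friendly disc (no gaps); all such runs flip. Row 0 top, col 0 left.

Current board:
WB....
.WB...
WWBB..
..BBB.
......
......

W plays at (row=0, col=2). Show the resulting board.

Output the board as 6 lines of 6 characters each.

Answer: WWW...
.WB...
WWBB..
..BBB.
......
......

Derivation:
Place W at (0,2); scan 8 dirs for brackets.
Dir NW: edge -> no flip
Dir N: edge -> no flip
Dir NE: edge -> no flip
Dir W: opp run (0,1) capped by W -> flip
Dir E: first cell '.' (not opp) -> no flip
Dir SW: first cell 'W' (not opp) -> no flip
Dir S: opp run (1,2) (2,2) (3,2), next='.' -> no flip
Dir SE: first cell '.' (not opp) -> no flip
All flips: (0,1)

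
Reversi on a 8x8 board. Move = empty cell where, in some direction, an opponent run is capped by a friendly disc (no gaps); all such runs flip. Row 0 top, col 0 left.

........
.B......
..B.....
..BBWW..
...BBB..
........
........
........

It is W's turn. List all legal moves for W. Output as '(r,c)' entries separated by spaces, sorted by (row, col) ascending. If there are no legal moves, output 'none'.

Answer: (3,1) (5,2) (5,3) (5,4) (5,5) (5,6)

Derivation:
(0,0): no bracket -> illegal
(0,1): no bracket -> illegal
(0,2): no bracket -> illegal
(1,0): no bracket -> illegal
(1,2): no bracket -> illegal
(1,3): no bracket -> illegal
(2,0): no bracket -> illegal
(2,1): no bracket -> illegal
(2,3): no bracket -> illegal
(2,4): no bracket -> illegal
(3,1): flips 2 -> legal
(3,6): no bracket -> illegal
(4,1): no bracket -> illegal
(4,2): no bracket -> illegal
(4,6): no bracket -> illegal
(5,2): flips 1 -> legal
(5,3): flips 1 -> legal
(5,4): flips 1 -> legal
(5,5): flips 1 -> legal
(5,6): flips 1 -> legal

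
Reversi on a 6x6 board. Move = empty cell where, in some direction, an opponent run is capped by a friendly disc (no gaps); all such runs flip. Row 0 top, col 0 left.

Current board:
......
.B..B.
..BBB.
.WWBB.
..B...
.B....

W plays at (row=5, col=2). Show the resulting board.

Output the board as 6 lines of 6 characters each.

Answer: ......
.B..B.
..BBB.
.WWBB.
..W...
.BW...

Derivation:
Place W at (5,2); scan 8 dirs for brackets.
Dir NW: first cell '.' (not opp) -> no flip
Dir N: opp run (4,2) capped by W -> flip
Dir NE: first cell '.' (not opp) -> no flip
Dir W: opp run (5,1), next='.' -> no flip
Dir E: first cell '.' (not opp) -> no flip
Dir SW: edge -> no flip
Dir S: edge -> no flip
Dir SE: edge -> no flip
All flips: (4,2)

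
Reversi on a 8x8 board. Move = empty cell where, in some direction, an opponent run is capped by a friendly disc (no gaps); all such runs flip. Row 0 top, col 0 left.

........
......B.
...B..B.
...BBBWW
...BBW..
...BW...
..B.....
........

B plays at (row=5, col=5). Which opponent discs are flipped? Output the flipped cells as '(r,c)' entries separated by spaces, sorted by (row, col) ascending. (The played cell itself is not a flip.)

Answer: (4,5) (5,4)

Derivation:
Dir NW: first cell 'B' (not opp) -> no flip
Dir N: opp run (4,5) capped by B -> flip
Dir NE: first cell '.' (not opp) -> no flip
Dir W: opp run (5,4) capped by B -> flip
Dir E: first cell '.' (not opp) -> no flip
Dir SW: first cell '.' (not opp) -> no flip
Dir S: first cell '.' (not opp) -> no flip
Dir SE: first cell '.' (not opp) -> no flip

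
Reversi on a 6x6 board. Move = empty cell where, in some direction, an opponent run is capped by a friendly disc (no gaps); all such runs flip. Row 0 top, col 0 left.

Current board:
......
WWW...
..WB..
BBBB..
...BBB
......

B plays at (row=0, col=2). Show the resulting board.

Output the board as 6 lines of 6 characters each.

Answer: ..B...
WWB...
..BB..
BBBB..
...BBB
......

Derivation:
Place B at (0,2); scan 8 dirs for brackets.
Dir NW: edge -> no flip
Dir N: edge -> no flip
Dir NE: edge -> no flip
Dir W: first cell '.' (not opp) -> no flip
Dir E: first cell '.' (not opp) -> no flip
Dir SW: opp run (1,1), next='.' -> no flip
Dir S: opp run (1,2) (2,2) capped by B -> flip
Dir SE: first cell '.' (not opp) -> no flip
All flips: (1,2) (2,2)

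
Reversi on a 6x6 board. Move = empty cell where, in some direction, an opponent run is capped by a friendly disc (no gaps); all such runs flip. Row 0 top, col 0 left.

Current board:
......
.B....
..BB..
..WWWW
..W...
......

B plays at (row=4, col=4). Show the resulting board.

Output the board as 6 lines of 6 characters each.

Answer: ......
.B....
..BB..
..WBWW
..W.B.
......

Derivation:
Place B at (4,4); scan 8 dirs for brackets.
Dir NW: opp run (3,3) capped by B -> flip
Dir N: opp run (3,4), next='.' -> no flip
Dir NE: opp run (3,5), next=edge -> no flip
Dir W: first cell '.' (not opp) -> no flip
Dir E: first cell '.' (not opp) -> no flip
Dir SW: first cell '.' (not opp) -> no flip
Dir S: first cell '.' (not opp) -> no flip
Dir SE: first cell '.' (not opp) -> no flip
All flips: (3,3)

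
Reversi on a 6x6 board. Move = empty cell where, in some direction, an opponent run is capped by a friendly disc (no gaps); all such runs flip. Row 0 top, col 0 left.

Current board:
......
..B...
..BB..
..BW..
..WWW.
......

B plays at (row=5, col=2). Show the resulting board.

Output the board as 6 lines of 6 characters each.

Place B at (5,2); scan 8 dirs for brackets.
Dir NW: first cell '.' (not opp) -> no flip
Dir N: opp run (4,2) capped by B -> flip
Dir NE: opp run (4,3), next='.' -> no flip
Dir W: first cell '.' (not opp) -> no flip
Dir E: first cell '.' (not opp) -> no flip
Dir SW: edge -> no flip
Dir S: edge -> no flip
Dir SE: edge -> no flip
All flips: (4,2)

Answer: ......
..B...
..BB..
..BW..
..BWW.
..B...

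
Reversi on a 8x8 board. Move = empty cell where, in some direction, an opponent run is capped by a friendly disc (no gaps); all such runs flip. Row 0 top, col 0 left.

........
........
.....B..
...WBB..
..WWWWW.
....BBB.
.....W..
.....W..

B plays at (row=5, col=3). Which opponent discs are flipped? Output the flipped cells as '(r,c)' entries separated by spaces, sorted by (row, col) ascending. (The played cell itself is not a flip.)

Answer: (4,4)

Derivation:
Dir NW: opp run (4,2), next='.' -> no flip
Dir N: opp run (4,3) (3,3), next='.' -> no flip
Dir NE: opp run (4,4) capped by B -> flip
Dir W: first cell '.' (not opp) -> no flip
Dir E: first cell 'B' (not opp) -> no flip
Dir SW: first cell '.' (not opp) -> no flip
Dir S: first cell '.' (not opp) -> no flip
Dir SE: first cell '.' (not opp) -> no flip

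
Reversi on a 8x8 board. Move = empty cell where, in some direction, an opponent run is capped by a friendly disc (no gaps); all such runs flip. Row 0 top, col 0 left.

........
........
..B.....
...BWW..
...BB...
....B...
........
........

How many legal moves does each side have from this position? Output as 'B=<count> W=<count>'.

Answer: B=4 W=4

Derivation:
-- B to move --
(2,3): no bracket -> illegal
(2,4): flips 1 -> legal
(2,5): flips 1 -> legal
(2,6): flips 1 -> legal
(3,6): flips 2 -> legal
(4,5): no bracket -> illegal
(4,6): no bracket -> illegal
B mobility = 4
-- W to move --
(1,1): no bracket -> illegal
(1,2): no bracket -> illegal
(1,3): no bracket -> illegal
(2,1): no bracket -> illegal
(2,3): no bracket -> illegal
(2,4): no bracket -> illegal
(3,1): no bracket -> illegal
(3,2): flips 1 -> legal
(4,2): no bracket -> illegal
(4,5): no bracket -> illegal
(5,2): flips 1 -> legal
(5,3): flips 1 -> legal
(5,5): no bracket -> illegal
(6,3): no bracket -> illegal
(6,4): flips 2 -> legal
(6,5): no bracket -> illegal
W mobility = 4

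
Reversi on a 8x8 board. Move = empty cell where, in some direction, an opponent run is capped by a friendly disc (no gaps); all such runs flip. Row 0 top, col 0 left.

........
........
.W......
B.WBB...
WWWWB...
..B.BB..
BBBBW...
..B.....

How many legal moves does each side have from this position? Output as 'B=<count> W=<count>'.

Answer: B=10 W=10

Derivation:
-- B to move --
(1,0): flips 3 -> legal
(1,1): no bracket -> illegal
(1,2): flips 1 -> legal
(2,0): no bracket -> illegal
(2,2): flips 2 -> legal
(2,3): no bracket -> illegal
(3,1): flips 1 -> legal
(5,0): flips 1 -> legal
(5,1): flips 1 -> legal
(5,3): flips 1 -> legal
(6,5): flips 1 -> legal
(7,3): flips 1 -> legal
(7,4): flips 1 -> legal
(7,5): no bracket -> illegal
B mobility = 10
-- W to move --
(2,0): flips 1 -> legal
(2,2): no bracket -> illegal
(2,3): flips 1 -> legal
(2,4): flips 4 -> legal
(2,5): flips 1 -> legal
(3,1): no bracket -> illegal
(3,5): flips 2 -> legal
(4,5): flips 1 -> legal
(4,6): flips 1 -> legal
(5,0): no bracket -> illegal
(5,1): no bracket -> illegal
(5,3): no bracket -> illegal
(5,6): no bracket -> illegal
(6,5): flips 1 -> legal
(6,6): no bracket -> illegal
(7,0): flips 2 -> legal
(7,1): no bracket -> illegal
(7,3): no bracket -> illegal
(7,4): flips 2 -> legal
W mobility = 10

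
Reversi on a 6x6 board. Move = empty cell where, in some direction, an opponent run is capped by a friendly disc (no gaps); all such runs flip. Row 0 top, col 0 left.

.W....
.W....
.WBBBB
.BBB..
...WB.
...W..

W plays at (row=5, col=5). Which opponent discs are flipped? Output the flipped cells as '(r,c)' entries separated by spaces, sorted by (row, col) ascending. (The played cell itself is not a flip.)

Dir NW: opp run (4,4) (3,3) (2,2) capped by W -> flip
Dir N: first cell '.' (not opp) -> no flip
Dir NE: edge -> no flip
Dir W: first cell '.' (not opp) -> no flip
Dir E: edge -> no flip
Dir SW: edge -> no flip
Dir S: edge -> no flip
Dir SE: edge -> no flip

Answer: (2,2) (3,3) (4,4)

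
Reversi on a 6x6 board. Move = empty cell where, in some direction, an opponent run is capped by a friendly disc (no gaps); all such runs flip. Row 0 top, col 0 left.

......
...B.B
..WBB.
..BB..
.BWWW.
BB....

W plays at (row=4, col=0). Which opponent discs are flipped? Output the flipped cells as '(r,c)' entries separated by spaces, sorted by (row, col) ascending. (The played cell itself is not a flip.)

Answer: (4,1)

Derivation:
Dir NW: edge -> no flip
Dir N: first cell '.' (not opp) -> no flip
Dir NE: first cell '.' (not opp) -> no flip
Dir W: edge -> no flip
Dir E: opp run (4,1) capped by W -> flip
Dir SW: edge -> no flip
Dir S: opp run (5,0), next=edge -> no flip
Dir SE: opp run (5,1), next=edge -> no flip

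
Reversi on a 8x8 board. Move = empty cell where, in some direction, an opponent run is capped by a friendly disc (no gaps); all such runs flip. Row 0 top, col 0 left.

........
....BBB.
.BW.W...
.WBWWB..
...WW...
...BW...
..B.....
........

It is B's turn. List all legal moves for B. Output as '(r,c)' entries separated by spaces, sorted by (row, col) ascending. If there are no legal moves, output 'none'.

Answer: (1,2) (1,3) (2,3) (3,0) (4,1) (4,2) (5,5) (6,4) (6,5)

Derivation:
(1,1): no bracket -> illegal
(1,2): flips 1 -> legal
(1,3): flips 1 -> legal
(2,0): no bracket -> illegal
(2,3): flips 3 -> legal
(2,5): no bracket -> illegal
(3,0): flips 1 -> legal
(4,0): no bracket -> illegal
(4,1): flips 1 -> legal
(4,2): flips 2 -> legal
(4,5): no bracket -> illegal
(5,2): no bracket -> illegal
(5,5): flips 1 -> legal
(6,3): no bracket -> illegal
(6,4): flips 4 -> legal
(6,5): flips 2 -> legal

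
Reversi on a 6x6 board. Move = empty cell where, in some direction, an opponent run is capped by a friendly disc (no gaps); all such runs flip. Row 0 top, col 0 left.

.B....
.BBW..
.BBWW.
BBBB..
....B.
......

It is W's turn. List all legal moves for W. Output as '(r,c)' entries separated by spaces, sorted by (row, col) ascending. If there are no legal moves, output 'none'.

(0,0): no bracket -> illegal
(0,2): no bracket -> illegal
(0,3): no bracket -> illegal
(1,0): flips 2 -> legal
(2,0): flips 2 -> legal
(3,4): no bracket -> illegal
(3,5): no bracket -> illegal
(4,0): flips 2 -> legal
(4,1): flips 1 -> legal
(4,2): flips 1 -> legal
(4,3): flips 1 -> legal
(4,5): no bracket -> illegal
(5,3): no bracket -> illegal
(5,4): no bracket -> illegal
(5,5): no bracket -> illegal

Answer: (1,0) (2,0) (4,0) (4,1) (4,2) (4,3)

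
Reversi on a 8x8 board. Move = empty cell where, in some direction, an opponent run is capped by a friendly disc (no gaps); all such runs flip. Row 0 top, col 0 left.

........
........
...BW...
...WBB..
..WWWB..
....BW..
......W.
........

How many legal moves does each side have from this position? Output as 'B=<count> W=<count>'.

-- B to move --
(1,3): flips 1 -> legal
(1,4): flips 1 -> legal
(1,5): no bracket -> illegal
(2,2): no bracket -> illegal
(2,5): flips 1 -> legal
(3,1): no bracket -> illegal
(3,2): flips 2 -> legal
(4,1): flips 3 -> legal
(4,6): no bracket -> illegal
(5,1): no bracket -> illegal
(5,2): flips 1 -> legal
(5,3): flips 3 -> legal
(5,6): flips 1 -> legal
(5,7): no bracket -> illegal
(6,4): no bracket -> illegal
(6,5): flips 1 -> legal
(6,7): no bracket -> illegal
(7,5): no bracket -> illegal
(7,6): no bracket -> illegal
(7,7): no bracket -> illegal
B mobility = 9
-- W to move --
(1,2): no bracket -> illegal
(1,3): flips 1 -> legal
(1,4): no bracket -> illegal
(2,2): flips 1 -> legal
(2,5): flips 3 -> legal
(2,6): flips 1 -> legal
(3,2): no bracket -> illegal
(3,6): flips 2 -> legal
(4,6): flips 2 -> legal
(5,3): flips 1 -> legal
(5,6): no bracket -> illegal
(6,3): no bracket -> illegal
(6,4): flips 1 -> legal
(6,5): flips 1 -> legal
W mobility = 9

Answer: B=9 W=9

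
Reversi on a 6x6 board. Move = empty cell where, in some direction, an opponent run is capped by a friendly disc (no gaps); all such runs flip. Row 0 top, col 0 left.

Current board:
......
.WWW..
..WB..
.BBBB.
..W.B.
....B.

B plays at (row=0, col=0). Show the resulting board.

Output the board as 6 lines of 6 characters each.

Answer: B.....
.BWW..
..BB..
.BBBB.
..W.B.
....B.

Derivation:
Place B at (0,0); scan 8 dirs for brackets.
Dir NW: edge -> no flip
Dir N: edge -> no flip
Dir NE: edge -> no flip
Dir W: edge -> no flip
Dir E: first cell '.' (not opp) -> no flip
Dir SW: edge -> no flip
Dir S: first cell '.' (not opp) -> no flip
Dir SE: opp run (1,1) (2,2) capped by B -> flip
All flips: (1,1) (2,2)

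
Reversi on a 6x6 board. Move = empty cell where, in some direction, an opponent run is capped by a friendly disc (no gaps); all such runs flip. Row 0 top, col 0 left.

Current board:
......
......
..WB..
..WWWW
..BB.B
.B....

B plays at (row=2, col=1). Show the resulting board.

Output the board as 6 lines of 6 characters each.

Place B at (2,1); scan 8 dirs for brackets.
Dir NW: first cell '.' (not opp) -> no flip
Dir N: first cell '.' (not opp) -> no flip
Dir NE: first cell '.' (not opp) -> no flip
Dir W: first cell '.' (not opp) -> no flip
Dir E: opp run (2,2) capped by B -> flip
Dir SW: first cell '.' (not opp) -> no flip
Dir S: first cell '.' (not opp) -> no flip
Dir SE: opp run (3,2) capped by B -> flip
All flips: (2,2) (3,2)

Answer: ......
......
.BBB..
..BWWW
..BB.B
.B....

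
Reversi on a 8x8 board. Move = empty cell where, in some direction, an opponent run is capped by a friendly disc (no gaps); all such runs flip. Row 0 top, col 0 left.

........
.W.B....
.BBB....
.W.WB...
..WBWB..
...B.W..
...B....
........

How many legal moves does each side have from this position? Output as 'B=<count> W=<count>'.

Answer: B=10 W=8

Derivation:
-- B to move --
(0,0): flips 1 -> legal
(0,1): flips 1 -> legal
(0,2): no bracket -> illegal
(1,0): no bracket -> illegal
(1,2): no bracket -> illegal
(2,0): flips 2 -> legal
(2,4): no bracket -> illegal
(3,0): no bracket -> illegal
(3,2): flips 1 -> legal
(3,5): flips 1 -> legal
(4,0): flips 1 -> legal
(4,1): flips 2 -> legal
(4,6): no bracket -> illegal
(5,1): no bracket -> illegal
(5,2): no bracket -> illegal
(5,4): flips 1 -> legal
(5,6): no bracket -> illegal
(6,4): no bracket -> illegal
(6,5): flips 1 -> legal
(6,6): flips 3 -> legal
B mobility = 10
-- W to move --
(0,2): no bracket -> illegal
(0,3): flips 2 -> legal
(0,4): flips 2 -> legal
(1,0): no bracket -> illegal
(1,2): no bracket -> illegal
(1,4): no bracket -> illegal
(2,0): no bracket -> illegal
(2,4): flips 1 -> legal
(2,5): no bracket -> illegal
(3,0): no bracket -> illegal
(3,2): no bracket -> illegal
(3,5): flips 2 -> legal
(3,6): no bracket -> illegal
(4,6): flips 1 -> legal
(5,2): no bracket -> illegal
(5,4): no bracket -> illegal
(5,6): no bracket -> illegal
(6,2): flips 1 -> legal
(6,4): flips 1 -> legal
(7,2): no bracket -> illegal
(7,3): flips 3 -> legal
(7,4): no bracket -> illegal
W mobility = 8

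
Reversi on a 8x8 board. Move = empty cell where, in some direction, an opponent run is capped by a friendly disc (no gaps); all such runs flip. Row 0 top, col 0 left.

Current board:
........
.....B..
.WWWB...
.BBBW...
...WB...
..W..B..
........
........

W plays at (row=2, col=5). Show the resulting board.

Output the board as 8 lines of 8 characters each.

Answer: ........
.....B..
.WWWWW..
.BBBW...
...WB...
..W..B..
........
........

Derivation:
Place W at (2,5); scan 8 dirs for brackets.
Dir NW: first cell '.' (not opp) -> no flip
Dir N: opp run (1,5), next='.' -> no flip
Dir NE: first cell '.' (not opp) -> no flip
Dir W: opp run (2,4) capped by W -> flip
Dir E: first cell '.' (not opp) -> no flip
Dir SW: first cell 'W' (not opp) -> no flip
Dir S: first cell '.' (not opp) -> no flip
Dir SE: first cell '.' (not opp) -> no flip
All flips: (2,4)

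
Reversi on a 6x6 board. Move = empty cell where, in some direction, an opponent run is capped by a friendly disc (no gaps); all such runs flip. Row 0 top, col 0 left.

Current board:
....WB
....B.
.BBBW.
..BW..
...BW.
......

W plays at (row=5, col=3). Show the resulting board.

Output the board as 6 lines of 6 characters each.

Place W at (5,3); scan 8 dirs for brackets.
Dir NW: first cell '.' (not opp) -> no flip
Dir N: opp run (4,3) capped by W -> flip
Dir NE: first cell 'W' (not opp) -> no flip
Dir W: first cell '.' (not opp) -> no flip
Dir E: first cell '.' (not opp) -> no flip
Dir SW: edge -> no flip
Dir S: edge -> no flip
Dir SE: edge -> no flip
All flips: (4,3)

Answer: ....WB
....B.
.BBBW.
..BW..
...WW.
...W..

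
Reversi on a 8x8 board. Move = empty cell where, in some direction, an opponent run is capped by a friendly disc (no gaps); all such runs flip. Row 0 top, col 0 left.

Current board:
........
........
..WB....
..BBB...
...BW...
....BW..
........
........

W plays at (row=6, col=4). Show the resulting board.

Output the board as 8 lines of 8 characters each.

Answer: ........
........
..WB....
..BBB...
...BW...
....WW..
....W...
........

Derivation:
Place W at (6,4); scan 8 dirs for brackets.
Dir NW: first cell '.' (not opp) -> no flip
Dir N: opp run (5,4) capped by W -> flip
Dir NE: first cell 'W' (not opp) -> no flip
Dir W: first cell '.' (not opp) -> no flip
Dir E: first cell '.' (not opp) -> no flip
Dir SW: first cell '.' (not opp) -> no flip
Dir S: first cell '.' (not opp) -> no flip
Dir SE: first cell '.' (not opp) -> no flip
All flips: (5,4)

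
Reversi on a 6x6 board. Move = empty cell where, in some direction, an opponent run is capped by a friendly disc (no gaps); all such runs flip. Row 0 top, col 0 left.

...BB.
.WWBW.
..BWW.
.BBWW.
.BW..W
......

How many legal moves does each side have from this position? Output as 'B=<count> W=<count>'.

Answer: B=12 W=6

Derivation:
-- B to move --
(0,0): flips 1 -> legal
(0,1): no bracket -> illegal
(0,2): flips 1 -> legal
(0,5): flips 2 -> legal
(1,0): flips 2 -> legal
(1,5): flips 1 -> legal
(2,0): no bracket -> illegal
(2,1): flips 1 -> legal
(2,5): flips 3 -> legal
(3,5): flips 3 -> legal
(4,3): flips 3 -> legal
(4,4): flips 4 -> legal
(5,1): no bracket -> illegal
(5,2): flips 1 -> legal
(5,3): flips 1 -> legal
(5,4): no bracket -> illegal
(5,5): no bracket -> illegal
B mobility = 12
-- W to move --
(0,2): flips 1 -> legal
(0,5): no bracket -> illegal
(1,5): no bracket -> illegal
(2,0): flips 1 -> legal
(2,1): flips 1 -> legal
(3,0): flips 2 -> legal
(4,0): flips 1 -> legal
(4,3): no bracket -> illegal
(5,0): flips 2 -> legal
(5,1): no bracket -> illegal
(5,2): no bracket -> illegal
W mobility = 6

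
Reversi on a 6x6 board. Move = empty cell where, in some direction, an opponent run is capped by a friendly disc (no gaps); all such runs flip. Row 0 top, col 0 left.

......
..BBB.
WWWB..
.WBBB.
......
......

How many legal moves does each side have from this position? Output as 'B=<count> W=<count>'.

-- B to move --
(1,0): flips 1 -> legal
(1,1): flips 1 -> legal
(3,0): flips 2 -> legal
(4,0): flips 2 -> legal
(4,1): no bracket -> illegal
(4,2): no bracket -> illegal
B mobility = 4
-- W to move --
(0,1): no bracket -> illegal
(0,2): flips 1 -> legal
(0,3): flips 1 -> legal
(0,4): flips 1 -> legal
(0,5): no bracket -> illegal
(1,1): no bracket -> illegal
(1,5): no bracket -> illegal
(2,4): flips 1 -> legal
(2,5): no bracket -> illegal
(3,5): flips 3 -> legal
(4,1): no bracket -> illegal
(4,2): flips 1 -> legal
(4,3): flips 1 -> legal
(4,4): flips 1 -> legal
(4,5): no bracket -> illegal
W mobility = 8

Answer: B=4 W=8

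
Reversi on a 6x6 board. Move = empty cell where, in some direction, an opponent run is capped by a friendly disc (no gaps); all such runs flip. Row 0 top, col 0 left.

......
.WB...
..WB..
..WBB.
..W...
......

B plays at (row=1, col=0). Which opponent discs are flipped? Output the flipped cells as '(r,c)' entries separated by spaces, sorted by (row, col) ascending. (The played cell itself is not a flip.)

Dir NW: edge -> no flip
Dir N: first cell '.' (not opp) -> no flip
Dir NE: first cell '.' (not opp) -> no flip
Dir W: edge -> no flip
Dir E: opp run (1,1) capped by B -> flip
Dir SW: edge -> no flip
Dir S: first cell '.' (not opp) -> no flip
Dir SE: first cell '.' (not opp) -> no flip

Answer: (1,1)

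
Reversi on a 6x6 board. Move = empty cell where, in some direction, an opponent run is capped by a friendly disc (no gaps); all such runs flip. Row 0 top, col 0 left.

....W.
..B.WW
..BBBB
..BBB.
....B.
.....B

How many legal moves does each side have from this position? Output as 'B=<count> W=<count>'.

-- B to move --
(0,3): flips 1 -> legal
(0,5): flips 2 -> legal
(1,3): no bracket -> illegal
B mobility = 2
-- W to move --
(0,1): no bracket -> illegal
(0,2): no bracket -> illegal
(0,3): no bracket -> illegal
(1,1): no bracket -> illegal
(1,3): no bracket -> illegal
(2,1): no bracket -> illegal
(3,1): no bracket -> illegal
(3,5): flips 1 -> legal
(4,1): flips 2 -> legal
(4,2): flips 2 -> legal
(4,3): no bracket -> illegal
(4,5): no bracket -> illegal
(5,3): no bracket -> illegal
(5,4): flips 3 -> legal
W mobility = 4

Answer: B=2 W=4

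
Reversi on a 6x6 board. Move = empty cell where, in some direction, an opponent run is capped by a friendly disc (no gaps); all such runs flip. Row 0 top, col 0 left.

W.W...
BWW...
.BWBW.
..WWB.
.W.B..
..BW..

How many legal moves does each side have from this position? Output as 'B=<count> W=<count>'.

-- B to move --
(0,1): flips 2 -> legal
(0,3): flips 1 -> legal
(1,3): flips 2 -> legal
(1,4): flips 1 -> legal
(1,5): no bracket -> illegal
(2,0): no bracket -> illegal
(2,5): flips 1 -> legal
(3,0): flips 1 -> legal
(3,1): flips 2 -> legal
(3,5): no bracket -> illegal
(4,0): no bracket -> illegal
(4,2): no bracket -> illegal
(4,4): no bracket -> illegal
(5,0): flips 2 -> legal
(5,1): no bracket -> illegal
(5,4): flips 1 -> legal
B mobility = 9
-- W to move --
(0,1): no bracket -> illegal
(1,3): flips 1 -> legal
(1,4): flips 1 -> legal
(2,0): flips 2 -> legal
(2,5): no bracket -> illegal
(3,0): flips 1 -> legal
(3,1): flips 1 -> legal
(3,5): flips 1 -> legal
(4,2): no bracket -> illegal
(4,4): flips 1 -> legal
(4,5): flips 2 -> legal
(5,1): flips 1 -> legal
(5,4): flips 1 -> legal
W mobility = 10

Answer: B=9 W=10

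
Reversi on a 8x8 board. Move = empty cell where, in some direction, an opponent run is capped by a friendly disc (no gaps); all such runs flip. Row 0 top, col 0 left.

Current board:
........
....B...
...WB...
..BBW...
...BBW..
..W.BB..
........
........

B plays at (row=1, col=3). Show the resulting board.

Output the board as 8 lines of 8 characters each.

Place B at (1,3); scan 8 dirs for brackets.
Dir NW: first cell '.' (not opp) -> no flip
Dir N: first cell '.' (not opp) -> no flip
Dir NE: first cell '.' (not opp) -> no flip
Dir W: first cell '.' (not opp) -> no flip
Dir E: first cell 'B' (not opp) -> no flip
Dir SW: first cell '.' (not opp) -> no flip
Dir S: opp run (2,3) capped by B -> flip
Dir SE: first cell 'B' (not opp) -> no flip
All flips: (2,3)

Answer: ........
...BB...
...BB...
..BBW...
...BBW..
..W.BB..
........
........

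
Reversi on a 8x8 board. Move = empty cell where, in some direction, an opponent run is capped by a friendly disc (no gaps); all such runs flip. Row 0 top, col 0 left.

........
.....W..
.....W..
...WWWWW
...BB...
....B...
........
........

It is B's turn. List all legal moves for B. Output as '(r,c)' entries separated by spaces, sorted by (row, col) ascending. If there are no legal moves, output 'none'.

Answer: (1,6) (2,2) (2,3) (2,4) (2,6)

Derivation:
(0,4): no bracket -> illegal
(0,5): no bracket -> illegal
(0,6): no bracket -> illegal
(1,4): no bracket -> illegal
(1,6): flips 2 -> legal
(2,2): flips 1 -> legal
(2,3): flips 1 -> legal
(2,4): flips 1 -> legal
(2,6): flips 1 -> legal
(2,7): no bracket -> illegal
(3,2): no bracket -> illegal
(4,2): no bracket -> illegal
(4,5): no bracket -> illegal
(4,6): no bracket -> illegal
(4,7): no bracket -> illegal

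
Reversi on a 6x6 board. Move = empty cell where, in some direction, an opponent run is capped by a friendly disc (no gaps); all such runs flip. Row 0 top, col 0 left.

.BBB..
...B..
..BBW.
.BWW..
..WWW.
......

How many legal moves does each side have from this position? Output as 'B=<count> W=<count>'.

Answer: B=7 W=6

Derivation:
-- B to move --
(1,4): no bracket -> illegal
(1,5): no bracket -> illegal
(2,1): no bracket -> illegal
(2,5): flips 1 -> legal
(3,4): flips 2 -> legal
(3,5): flips 1 -> legal
(4,1): flips 1 -> legal
(4,5): no bracket -> illegal
(5,1): no bracket -> illegal
(5,2): flips 2 -> legal
(5,3): flips 3 -> legal
(5,4): no bracket -> illegal
(5,5): flips 2 -> legal
B mobility = 7
-- W to move --
(0,0): no bracket -> illegal
(0,4): no bracket -> illegal
(1,0): no bracket -> illegal
(1,1): flips 1 -> legal
(1,2): flips 1 -> legal
(1,4): flips 1 -> legal
(2,0): flips 1 -> legal
(2,1): flips 2 -> legal
(3,0): flips 1 -> legal
(3,4): no bracket -> illegal
(4,0): no bracket -> illegal
(4,1): no bracket -> illegal
W mobility = 6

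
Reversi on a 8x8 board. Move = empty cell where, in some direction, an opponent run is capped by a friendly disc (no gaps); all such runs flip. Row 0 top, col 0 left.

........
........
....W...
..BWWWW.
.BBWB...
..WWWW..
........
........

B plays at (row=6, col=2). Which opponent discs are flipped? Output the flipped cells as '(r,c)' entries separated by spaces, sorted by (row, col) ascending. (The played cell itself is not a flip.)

Dir NW: first cell '.' (not opp) -> no flip
Dir N: opp run (5,2) capped by B -> flip
Dir NE: opp run (5,3) capped by B -> flip
Dir W: first cell '.' (not opp) -> no flip
Dir E: first cell '.' (not opp) -> no flip
Dir SW: first cell '.' (not opp) -> no flip
Dir S: first cell '.' (not opp) -> no flip
Dir SE: first cell '.' (not opp) -> no flip

Answer: (5,2) (5,3)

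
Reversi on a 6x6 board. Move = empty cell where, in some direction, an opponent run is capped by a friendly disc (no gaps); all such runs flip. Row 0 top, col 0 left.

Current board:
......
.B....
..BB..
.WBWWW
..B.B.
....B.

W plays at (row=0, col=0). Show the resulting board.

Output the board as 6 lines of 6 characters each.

Place W at (0,0); scan 8 dirs for brackets.
Dir NW: edge -> no flip
Dir N: edge -> no flip
Dir NE: edge -> no flip
Dir W: edge -> no flip
Dir E: first cell '.' (not opp) -> no flip
Dir SW: edge -> no flip
Dir S: first cell '.' (not opp) -> no flip
Dir SE: opp run (1,1) (2,2) capped by W -> flip
All flips: (1,1) (2,2)

Answer: W.....
.W....
..WB..
.WBWWW
..B.B.
....B.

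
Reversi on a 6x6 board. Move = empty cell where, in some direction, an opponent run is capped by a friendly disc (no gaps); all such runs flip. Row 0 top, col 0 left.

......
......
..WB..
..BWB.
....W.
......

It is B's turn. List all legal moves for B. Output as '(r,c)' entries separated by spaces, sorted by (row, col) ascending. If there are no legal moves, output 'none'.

Answer: (1,2) (2,1) (4,3) (5,4)

Derivation:
(1,1): no bracket -> illegal
(1,2): flips 1 -> legal
(1,3): no bracket -> illegal
(2,1): flips 1 -> legal
(2,4): no bracket -> illegal
(3,1): no bracket -> illegal
(3,5): no bracket -> illegal
(4,2): no bracket -> illegal
(4,3): flips 1 -> legal
(4,5): no bracket -> illegal
(5,3): no bracket -> illegal
(5,4): flips 1 -> legal
(5,5): no bracket -> illegal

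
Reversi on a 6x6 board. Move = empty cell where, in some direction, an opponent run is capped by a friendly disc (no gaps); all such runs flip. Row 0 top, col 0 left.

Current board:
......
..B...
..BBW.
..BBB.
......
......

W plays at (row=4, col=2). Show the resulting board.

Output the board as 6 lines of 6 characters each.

Place W at (4,2); scan 8 dirs for brackets.
Dir NW: first cell '.' (not opp) -> no flip
Dir N: opp run (3,2) (2,2) (1,2), next='.' -> no flip
Dir NE: opp run (3,3) capped by W -> flip
Dir W: first cell '.' (not opp) -> no flip
Dir E: first cell '.' (not opp) -> no flip
Dir SW: first cell '.' (not opp) -> no flip
Dir S: first cell '.' (not opp) -> no flip
Dir SE: first cell '.' (not opp) -> no flip
All flips: (3,3)

Answer: ......
..B...
..BBW.
..BWB.
..W...
......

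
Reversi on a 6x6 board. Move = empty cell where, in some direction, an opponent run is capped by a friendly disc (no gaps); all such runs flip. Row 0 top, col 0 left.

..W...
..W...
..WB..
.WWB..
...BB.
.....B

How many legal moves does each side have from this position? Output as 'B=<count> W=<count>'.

Answer: B=5 W=4

Derivation:
-- B to move --
(0,1): flips 1 -> legal
(0,3): no bracket -> illegal
(1,1): flips 1 -> legal
(1,3): no bracket -> illegal
(2,0): no bracket -> illegal
(2,1): flips 2 -> legal
(3,0): flips 2 -> legal
(4,0): no bracket -> illegal
(4,1): flips 1 -> legal
(4,2): no bracket -> illegal
B mobility = 5
-- W to move --
(1,3): no bracket -> illegal
(1,4): flips 1 -> legal
(2,4): flips 1 -> legal
(3,4): flips 2 -> legal
(3,5): no bracket -> illegal
(4,2): no bracket -> illegal
(4,5): no bracket -> illegal
(5,2): no bracket -> illegal
(5,3): no bracket -> illegal
(5,4): flips 1 -> legal
W mobility = 4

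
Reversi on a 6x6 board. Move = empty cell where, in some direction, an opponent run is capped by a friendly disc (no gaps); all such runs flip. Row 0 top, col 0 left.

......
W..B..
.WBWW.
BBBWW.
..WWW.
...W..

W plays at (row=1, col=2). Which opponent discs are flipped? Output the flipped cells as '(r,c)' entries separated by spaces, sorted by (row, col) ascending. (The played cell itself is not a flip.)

Answer: (2,2) (3,2)

Derivation:
Dir NW: first cell '.' (not opp) -> no flip
Dir N: first cell '.' (not opp) -> no flip
Dir NE: first cell '.' (not opp) -> no flip
Dir W: first cell '.' (not opp) -> no flip
Dir E: opp run (1,3), next='.' -> no flip
Dir SW: first cell 'W' (not opp) -> no flip
Dir S: opp run (2,2) (3,2) capped by W -> flip
Dir SE: first cell 'W' (not opp) -> no flip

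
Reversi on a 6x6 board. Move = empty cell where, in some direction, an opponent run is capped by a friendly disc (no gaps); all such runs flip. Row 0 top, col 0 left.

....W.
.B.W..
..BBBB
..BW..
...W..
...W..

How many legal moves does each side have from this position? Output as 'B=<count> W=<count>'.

Answer: B=6 W=5

Derivation:
-- B to move --
(0,2): flips 1 -> legal
(0,3): flips 1 -> legal
(0,5): no bracket -> illegal
(1,2): no bracket -> illegal
(1,4): no bracket -> illegal
(1,5): no bracket -> illegal
(3,4): flips 1 -> legal
(4,2): flips 1 -> legal
(4,4): flips 1 -> legal
(5,2): no bracket -> illegal
(5,4): flips 1 -> legal
B mobility = 6
-- W to move --
(0,0): flips 2 -> legal
(0,1): no bracket -> illegal
(0,2): no bracket -> illegal
(1,0): no bracket -> illegal
(1,2): no bracket -> illegal
(1,4): no bracket -> illegal
(1,5): flips 1 -> legal
(2,0): no bracket -> illegal
(2,1): flips 1 -> legal
(3,1): flips 2 -> legal
(3,4): no bracket -> illegal
(3,5): flips 1 -> legal
(4,1): no bracket -> illegal
(4,2): no bracket -> illegal
W mobility = 5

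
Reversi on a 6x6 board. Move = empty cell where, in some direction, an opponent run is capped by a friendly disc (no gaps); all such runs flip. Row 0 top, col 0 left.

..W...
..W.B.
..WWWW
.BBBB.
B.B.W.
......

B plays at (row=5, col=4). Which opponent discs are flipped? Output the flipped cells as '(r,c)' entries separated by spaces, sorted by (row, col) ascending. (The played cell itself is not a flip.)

Answer: (4,4)

Derivation:
Dir NW: first cell '.' (not opp) -> no flip
Dir N: opp run (4,4) capped by B -> flip
Dir NE: first cell '.' (not opp) -> no flip
Dir W: first cell '.' (not opp) -> no flip
Dir E: first cell '.' (not opp) -> no flip
Dir SW: edge -> no flip
Dir S: edge -> no flip
Dir SE: edge -> no flip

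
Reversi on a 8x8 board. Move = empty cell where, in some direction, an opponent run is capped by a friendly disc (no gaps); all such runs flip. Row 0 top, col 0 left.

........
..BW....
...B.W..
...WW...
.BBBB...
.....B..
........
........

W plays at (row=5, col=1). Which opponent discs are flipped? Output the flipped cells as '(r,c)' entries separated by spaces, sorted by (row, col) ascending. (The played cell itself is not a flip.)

Dir NW: first cell '.' (not opp) -> no flip
Dir N: opp run (4,1), next='.' -> no flip
Dir NE: opp run (4,2) capped by W -> flip
Dir W: first cell '.' (not opp) -> no flip
Dir E: first cell '.' (not opp) -> no flip
Dir SW: first cell '.' (not opp) -> no flip
Dir S: first cell '.' (not opp) -> no flip
Dir SE: first cell '.' (not opp) -> no flip

Answer: (4,2)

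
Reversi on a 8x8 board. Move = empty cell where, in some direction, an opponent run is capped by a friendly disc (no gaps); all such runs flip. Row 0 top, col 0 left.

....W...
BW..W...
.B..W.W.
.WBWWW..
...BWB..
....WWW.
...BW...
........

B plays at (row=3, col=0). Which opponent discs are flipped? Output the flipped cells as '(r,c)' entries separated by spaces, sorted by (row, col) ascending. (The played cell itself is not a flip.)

Dir NW: edge -> no flip
Dir N: first cell '.' (not opp) -> no flip
Dir NE: first cell 'B' (not opp) -> no flip
Dir W: edge -> no flip
Dir E: opp run (3,1) capped by B -> flip
Dir SW: edge -> no flip
Dir S: first cell '.' (not opp) -> no flip
Dir SE: first cell '.' (not opp) -> no flip

Answer: (3,1)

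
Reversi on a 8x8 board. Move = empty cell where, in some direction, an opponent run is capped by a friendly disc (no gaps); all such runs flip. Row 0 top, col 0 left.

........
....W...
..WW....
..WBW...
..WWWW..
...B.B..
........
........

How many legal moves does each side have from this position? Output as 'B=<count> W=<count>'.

Answer: B=5 W=6

Derivation:
-- B to move --
(0,3): no bracket -> illegal
(0,4): no bracket -> illegal
(0,5): no bracket -> illegal
(1,1): flips 1 -> legal
(1,2): no bracket -> illegal
(1,3): flips 1 -> legal
(1,5): no bracket -> illegal
(2,1): no bracket -> illegal
(2,4): no bracket -> illegal
(2,5): no bracket -> illegal
(3,1): flips 2 -> legal
(3,5): flips 3 -> legal
(3,6): no bracket -> illegal
(4,1): no bracket -> illegal
(4,6): no bracket -> illegal
(5,1): flips 1 -> legal
(5,2): no bracket -> illegal
(5,4): no bracket -> illegal
(5,6): no bracket -> illegal
B mobility = 5
-- W to move --
(2,4): flips 1 -> legal
(4,6): no bracket -> illegal
(5,2): no bracket -> illegal
(5,4): no bracket -> illegal
(5,6): no bracket -> illegal
(6,2): flips 1 -> legal
(6,3): flips 1 -> legal
(6,4): flips 1 -> legal
(6,5): flips 1 -> legal
(6,6): flips 1 -> legal
W mobility = 6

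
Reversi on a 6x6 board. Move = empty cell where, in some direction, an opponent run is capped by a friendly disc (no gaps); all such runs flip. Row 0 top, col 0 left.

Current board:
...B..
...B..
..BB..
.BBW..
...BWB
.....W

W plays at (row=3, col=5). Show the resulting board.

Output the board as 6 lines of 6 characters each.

Answer: ...B..
...B..
..BB..
.BBW.W
...BWW
.....W

Derivation:
Place W at (3,5); scan 8 dirs for brackets.
Dir NW: first cell '.' (not opp) -> no flip
Dir N: first cell '.' (not opp) -> no flip
Dir NE: edge -> no flip
Dir W: first cell '.' (not opp) -> no flip
Dir E: edge -> no flip
Dir SW: first cell 'W' (not opp) -> no flip
Dir S: opp run (4,5) capped by W -> flip
Dir SE: edge -> no flip
All flips: (4,5)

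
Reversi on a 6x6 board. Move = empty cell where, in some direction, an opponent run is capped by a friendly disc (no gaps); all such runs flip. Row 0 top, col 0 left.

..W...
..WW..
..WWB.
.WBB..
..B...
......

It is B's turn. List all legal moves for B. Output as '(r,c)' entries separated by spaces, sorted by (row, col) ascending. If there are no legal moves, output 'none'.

(0,1): no bracket -> illegal
(0,3): flips 2 -> legal
(0,4): no bracket -> illegal
(1,1): flips 1 -> legal
(1,4): flips 1 -> legal
(2,0): flips 1 -> legal
(2,1): flips 2 -> legal
(3,0): flips 1 -> legal
(3,4): no bracket -> illegal
(4,0): no bracket -> illegal
(4,1): no bracket -> illegal

Answer: (0,3) (1,1) (1,4) (2,0) (2,1) (3,0)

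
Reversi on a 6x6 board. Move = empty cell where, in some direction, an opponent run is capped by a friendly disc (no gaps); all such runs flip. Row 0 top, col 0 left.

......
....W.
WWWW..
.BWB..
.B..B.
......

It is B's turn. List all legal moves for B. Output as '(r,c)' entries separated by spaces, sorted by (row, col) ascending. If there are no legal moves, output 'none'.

Answer: (0,5) (1,1) (1,3)

Derivation:
(0,3): no bracket -> illegal
(0,4): no bracket -> illegal
(0,5): flips 3 -> legal
(1,0): no bracket -> illegal
(1,1): flips 2 -> legal
(1,2): no bracket -> illegal
(1,3): flips 2 -> legal
(1,5): no bracket -> illegal
(2,4): no bracket -> illegal
(2,5): no bracket -> illegal
(3,0): no bracket -> illegal
(3,4): no bracket -> illegal
(4,2): no bracket -> illegal
(4,3): no bracket -> illegal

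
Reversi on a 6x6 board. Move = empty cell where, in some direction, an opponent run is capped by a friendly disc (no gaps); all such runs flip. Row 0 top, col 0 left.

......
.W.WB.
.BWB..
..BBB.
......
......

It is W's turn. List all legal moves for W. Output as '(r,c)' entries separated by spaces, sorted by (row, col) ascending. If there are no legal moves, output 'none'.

Answer: (1,5) (2,0) (2,4) (3,1) (4,2) (4,3) (4,4)

Derivation:
(0,3): no bracket -> illegal
(0,4): no bracket -> illegal
(0,5): no bracket -> illegal
(1,0): no bracket -> illegal
(1,2): no bracket -> illegal
(1,5): flips 1 -> legal
(2,0): flips 1 -> legal
(2,4): flips 1 -> legal
(2,5): no bracket -> illegal
(3,0): no bracket -> illegal
(3,1): flips 1 -> legal
(3,5): no bracket -> illegal
(4,1): no bracket -> illegal
(4,2): flips 1 -> legal
(4,3): flips 2 -> legal
(4,4): flips 1 -> legal
(4,5): no bracket -> illegal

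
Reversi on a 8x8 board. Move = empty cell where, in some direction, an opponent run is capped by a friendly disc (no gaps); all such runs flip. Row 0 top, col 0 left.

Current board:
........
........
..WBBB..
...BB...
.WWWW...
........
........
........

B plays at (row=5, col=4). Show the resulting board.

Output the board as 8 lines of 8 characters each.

Place B at (5,4); scan 8 dirs for brackets.
Dir NW: opp run (4,3), next='.' -> no flip
Dir N: opp run (4,4) capped by B -> flip
Dir NE: first cell '.' (not opp) -> no flip
Dir W: first cell '.' (not opp) -> no flip
Dir E: first cell '.' (not opp) -> no flip
Dir SW: first cell '.' (not opp) -> no flip
Dir S: first cell '.' (not opp) -> no flip
Dir SE: first cell '.' (not opp) -> no flip
All flips: (4,4)

Answer: ........
........
..WBBB..
...BB...
.WWWB...
....B...
........
........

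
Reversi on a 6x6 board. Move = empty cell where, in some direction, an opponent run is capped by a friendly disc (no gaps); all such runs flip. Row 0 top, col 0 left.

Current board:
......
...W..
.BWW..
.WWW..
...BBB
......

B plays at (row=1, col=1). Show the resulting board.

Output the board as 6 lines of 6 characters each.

Answer: ......
.B.W..
.BBW..
.WWB..
...BBB
......

Derivation:
Place B at (1,1); scan 8 dirs for brackets.
Dir NW: first cell '.' (not opp) -> no flip
Dir N: first cell '.' (not opp) -> no flip
Dir NE: first cell '.' (not opp) -> no flip
Dir W: first cell '.' (not opp) -> no flip
Dir E: first cell '.' (not opp) -> no flip
Dir SW: first cell '.' (not opp) -> no flip
Dir S: first cell 'B' (not opp) -> no flip
Dir SE: opp run (2,2) (3,3) capped by B -> flip
All flips: (2,2) (3,3)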